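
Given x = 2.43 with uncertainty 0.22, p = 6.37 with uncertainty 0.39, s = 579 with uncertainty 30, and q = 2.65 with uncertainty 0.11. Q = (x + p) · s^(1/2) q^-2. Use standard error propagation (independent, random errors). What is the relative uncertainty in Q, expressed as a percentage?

10.1%

Let u = x + p = 8.80. δu = √(δx² + δp²) = √(0.0484 + 0.152) = 0.448, so δu/u = 0.0509.
Q is then a monomial in u, s, q:
δQ/Q = √((δu/u)² + (½·δs/s)² + (-2·δq/q)²) = √(0.00259 + 0.000671 + 0.00689) = 0.101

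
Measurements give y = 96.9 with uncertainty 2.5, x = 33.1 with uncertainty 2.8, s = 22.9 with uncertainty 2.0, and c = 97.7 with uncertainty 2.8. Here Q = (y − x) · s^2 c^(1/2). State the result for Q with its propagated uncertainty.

(3.31 ± 0.611) × 10^5

Let u = y − x = 63.8. δu = √(δy² + δx²) = √(6.25 + 7.84) = 3.75, so δu/u = 0.0588.
Q is then a monomial in u, s, c:
δQ/Q = √((δu/u)² + (2·δs/s)² + (½·δc/c)²) = √(0.00346 + 0.0305 + 0.000205) = 0.185
Q = 3.31e+05, so δQ = 0.185 × 3.31e+05 = 61100.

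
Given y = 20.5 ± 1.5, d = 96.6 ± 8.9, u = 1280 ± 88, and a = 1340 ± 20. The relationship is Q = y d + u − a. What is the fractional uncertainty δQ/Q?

Let p = y·d = 1980. δp/p = √((1·δy/y)² + (1·δd/d)²) = √(0.00535 + 0.00849) = 0.118, so δp = 233.
Q = p + u − a: δQ = √(δp² + δu² + δa²) = √(54300 + 7740 + 400) = 250
Q = 1920, so δQ/Q = 250/1920 = 0.130.

0.130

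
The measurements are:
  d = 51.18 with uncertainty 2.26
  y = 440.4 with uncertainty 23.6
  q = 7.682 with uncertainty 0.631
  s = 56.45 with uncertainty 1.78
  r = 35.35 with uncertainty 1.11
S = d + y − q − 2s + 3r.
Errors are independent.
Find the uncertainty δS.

Sums and differences: (δS)² = Σ (cᵢ δxᵢ)².
  (δd)² = 5.11;  (δy)² = 557;  (δq)² = 0.398;  (2·δs)² = 12.7;  (3·δr)² = 11.1
δS = √(586) = 24.2

24.2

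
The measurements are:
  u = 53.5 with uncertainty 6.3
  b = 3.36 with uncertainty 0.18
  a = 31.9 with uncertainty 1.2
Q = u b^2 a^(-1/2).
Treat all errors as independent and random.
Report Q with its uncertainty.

107 ± 17.1

Q is a product of powers, so relative uncertainties combine in quadrature:
  (1·δu/u)² = (1×0.118)² = 0.0139;  (2·δb/b)² = (2×0.0536)² = 0.0115;  (−½·δa/a)² = (-0.5×0.0376)² = 0.000354
δQ/Q = √(0.0257) = 0.160
Q = 107, so δQ = 0.160 × 107 = 17.1.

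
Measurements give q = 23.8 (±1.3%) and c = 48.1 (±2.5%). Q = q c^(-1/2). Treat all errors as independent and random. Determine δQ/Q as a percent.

1.80%

For a monomial Q ∝ q, c^(-1/2), fractional errors add in quadrature:
  (1·δq/q)² = (1×0.0130)² = 0.000169;  (−½·δc/c)² = (-0.5×0.0250)² = 0.000156
δQ/Q = √(0.000325) = 0.0180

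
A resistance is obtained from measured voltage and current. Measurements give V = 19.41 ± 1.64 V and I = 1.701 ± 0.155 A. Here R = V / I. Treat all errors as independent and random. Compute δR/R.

Products/powers → add relative errors in quadrature, weighted by exponent:
  (1·δV/V)² = (1×0.0845)² = 0.00714;  (-1·δI/I)² = (-1×0.0911)² = 0.00830
δR/R = √(0.0154) = 0.124

0.124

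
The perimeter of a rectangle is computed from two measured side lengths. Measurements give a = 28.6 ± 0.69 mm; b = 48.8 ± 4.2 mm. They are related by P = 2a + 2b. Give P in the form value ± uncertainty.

Each term contributes (cᵢ δxᵢ)² to (δP)²:
  (2·δa)² = 1.90;  (2·δb)² = 70.6
δP = √(72.5) = 8.51 mm
P = 155 mm.

155 ± 8.51 mm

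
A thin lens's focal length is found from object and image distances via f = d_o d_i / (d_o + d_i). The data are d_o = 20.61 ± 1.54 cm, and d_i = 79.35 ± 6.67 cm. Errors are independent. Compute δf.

∂f/∂d_o = (d_i/(d_o+d_i))² = 0.630;  ∂f/∂d_i = (d_o/(d_o+d_i))² = 0.0425
δf = √((∂f/∂d_o · δd_o)² + (∂f/∂d_i · δd_i)²) = √(0.942 + 0.0804) = 1.01 cm

1.01 cm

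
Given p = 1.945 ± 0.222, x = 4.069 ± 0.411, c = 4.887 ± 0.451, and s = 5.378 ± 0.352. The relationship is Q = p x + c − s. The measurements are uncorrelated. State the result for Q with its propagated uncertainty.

7.423 ± 1.34

Let w = p·x = 7.914. δw/w = √((1·δp/p)² + (1·δx/x)²) = √(0.0130 + 0.0102) = 0.152, so δw = 1.21.
Q = w + c − s: δQ = √(δw² + δc² + δs²) = √(1.46 + 0.203 + 0.124) = 1.34
Q = 7.423.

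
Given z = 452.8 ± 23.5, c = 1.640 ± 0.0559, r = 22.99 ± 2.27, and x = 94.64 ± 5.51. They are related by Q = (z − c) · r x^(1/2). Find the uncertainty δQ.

Let u = z − c = 451.2. δu = √(δz² + δc²) = √(552 + 0.00312) = 23.5, so δu/u = 0.0521.
Q is then a monomial in u, r, x:
δQ/Q = √((δu/u)² + (1·δr/r)² + (½·δx/x)²) = √(0.00271 + 0.00975 + 0.000847) = 0.115
Q = 100900, so δQ = 0.115 × 100900 = 11600.

11600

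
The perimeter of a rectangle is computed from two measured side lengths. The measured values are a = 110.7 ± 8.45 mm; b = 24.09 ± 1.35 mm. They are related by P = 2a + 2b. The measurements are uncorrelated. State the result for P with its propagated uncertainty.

Each term contributes (cᵢ δxᵢ)² to (δP)²:
  (2·δa)² = 286;  (2·δb)² = 7.29
δP = √(293) = 17.1 mm
P = 269.6 mm.

269.6 ± 17.1 mm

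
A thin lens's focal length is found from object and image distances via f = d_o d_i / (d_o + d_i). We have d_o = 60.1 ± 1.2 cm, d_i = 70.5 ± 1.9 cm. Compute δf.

0.533 cm

∂f/∂d_o = (d_i/(d_o+d_i))² = 0.291;  ∂f/∂d_i = (d_o/(d_o+d_i))² = 0.212
δf = √((∂f/∂d_o · δd_o)² + (∂f/∂d_i · δd_i)²) = √(0.122 + 0.162) = 0.533 cm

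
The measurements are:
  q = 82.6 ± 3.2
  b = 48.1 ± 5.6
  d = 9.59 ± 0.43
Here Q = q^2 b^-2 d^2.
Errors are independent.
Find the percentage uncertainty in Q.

Q is a product of powers, so relative uncertainties combine in quadrature:
  (2·δq/q)² = (2×0.0387)² = 0.00600;  (-2·δb/b)² = (-2×0.116)² = 0.0542;  (2·δd/d)² = (2×0.0448)² = 0.00804
δQ/Q = √(0.0683) = 0.261

26.1%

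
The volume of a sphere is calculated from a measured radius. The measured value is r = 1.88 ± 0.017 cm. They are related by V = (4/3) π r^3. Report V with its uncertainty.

Products/powers → add relative errors in quadrature, weighted by exponent:
  (3·δr/r)² = (3×0.00904)² = 0.000736
δV/V = √(0.000736) = 0.0271
V = 27.8 cm^3, so δV = 0.0271 × 27.8 = 0.755 cm^3.

27.8 ± 0.755 cm^3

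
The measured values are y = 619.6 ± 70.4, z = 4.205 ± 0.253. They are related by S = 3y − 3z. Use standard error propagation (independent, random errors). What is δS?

211

For a sum/difference, combine absolute errors in quadrature:
  (3·δy)² = 44600;  (3·δz)² = 0.576
δS = √(44600) = 211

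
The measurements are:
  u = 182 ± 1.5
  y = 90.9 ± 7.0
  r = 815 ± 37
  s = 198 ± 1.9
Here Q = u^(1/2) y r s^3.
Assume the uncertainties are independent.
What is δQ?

Since Q is a product/quotient, work with relative uncertainties:
  (½·δu/u)² = (0.5×0.00824)² = 1.7e-05;  (1·δy/y)² = (1×0.0770)² = 0.00593;  (1·δr/r)² = (1×0.0454)² = 0.00206;  (3·δs/s)² = (3×0.00960)² = 0.000829
δQ/Q = √(0.00884) = 0.0940
Q = 7.76e+12, so δQ = 0.0940 × 7.76e+12 = 7.29e+11.

7.29e+11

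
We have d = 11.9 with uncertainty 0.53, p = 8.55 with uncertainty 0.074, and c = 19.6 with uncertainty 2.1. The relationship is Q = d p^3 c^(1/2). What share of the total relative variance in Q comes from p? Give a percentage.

12.2%

(δQ/Q)² = (1·δd/d)² + (3·δp/p)² + (½·δc/c)²
  d term: (1×0.0445)² = 0.00198
  p term: (3×0.00865)² = 0.000674
  c term: (0.5×0.107)² = 0.00287
Total = 0.00553. Share from p = 0.000674/0.00553 = 0.122.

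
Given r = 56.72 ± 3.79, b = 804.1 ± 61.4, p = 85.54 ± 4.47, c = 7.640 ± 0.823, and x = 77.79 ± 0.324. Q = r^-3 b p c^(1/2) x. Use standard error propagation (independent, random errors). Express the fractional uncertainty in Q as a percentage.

For a monomial Q ∝ r^-3, b, p, c^(1/2), x, fractional errors add in quadrature:
  (-3·δr/r)² = (-3×0.0668)² = 0.0402;  (1·δb/b)² = (1×0.0764)² = 0.00583;  (1·δp/p)² = (1×0.0523)² = 0.00273;  (½·δc/c)² = (0.5×0.108)² = 0.00290;  (1·δx/x)² = (1×0.00417)² = 1.73e-05
δQ/Q = √(0.0517) = 0.227

22.7%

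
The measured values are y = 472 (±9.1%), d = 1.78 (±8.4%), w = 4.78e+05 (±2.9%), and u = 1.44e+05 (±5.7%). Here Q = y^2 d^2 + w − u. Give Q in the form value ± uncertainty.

(1.04 ± 0.176) × 10^6

Let p = y^2·d^2 = 7.06e+05. δp/p = √((2·δy/y)² + (2·δd/d)²) = √(0.0331 + 0.0282) = 0.248, so δp = 1.75e+05.
Q = p + w − u: δQ = √(δp² + δw² + δu²) = √(3.06e+10 + 1.92e+08 + 6.74e+07) = 1.76e+05
Q = 1.04e+06.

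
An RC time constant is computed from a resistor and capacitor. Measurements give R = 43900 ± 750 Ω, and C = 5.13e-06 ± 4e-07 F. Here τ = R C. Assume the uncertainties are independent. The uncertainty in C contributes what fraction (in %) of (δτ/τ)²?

95.4%

(δτ/τ)² = (1·δR/R)² + (1·δC/C)²
  R term: (1×0.0171)² = 0.000292
  C term: (1×0.0780)² = 0.00608
Total = 0.00637. Share from C = 0.00608/0.00637 = 0.954.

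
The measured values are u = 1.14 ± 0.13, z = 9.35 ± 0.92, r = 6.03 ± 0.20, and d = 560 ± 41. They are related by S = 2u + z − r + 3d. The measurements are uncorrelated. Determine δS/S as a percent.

For a sum/difference, combine absolute errors in quadrature:
  (2·δu)² = 0.0676;  (δz)² = 0.846;  (δr)² = 0.0400;  (3·δd)² = 15100
δS = √(15100) = 123
S = 1690, so δS/S = 123/1690 = 0.0730.

7.30%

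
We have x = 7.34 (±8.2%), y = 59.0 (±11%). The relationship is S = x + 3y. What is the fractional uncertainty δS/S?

0.106

S is a linear combination, so absolute uncertainties add in quadrature:
  (δx)² = 0.362;  (3·δy)² = 379
δS = √(379) = 19.5
S = 184, so δS/S = 19.5/184 = 0.106.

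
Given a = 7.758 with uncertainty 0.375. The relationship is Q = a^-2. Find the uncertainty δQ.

Q is a product of powers, so relative uncertainties combine in quadrature:
  (-2·δa/a)² = (-2×0.0483)² = 0.00935
δQ/Q = √(0.00935) = 0.0967
Q = 0.01662, so δQ = 0.0967 × 0.01662 = 0.00161.

0.00161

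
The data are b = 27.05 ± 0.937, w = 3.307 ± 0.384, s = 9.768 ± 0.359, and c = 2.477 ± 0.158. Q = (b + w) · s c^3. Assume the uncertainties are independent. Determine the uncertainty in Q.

891

Let u = b + w = 30.36. δu = √(δb² + δw²) = √(0.878 + 0.147) = 1.01, so δu/u = 0.0334.
Q is then a monomial in u, s, c:
δQ/Q = √((δu/u)² + (1·δs/s)² + (3·δc/c)²) = √(0.00111 + 0.00135 + 0.0366) = 0.198
Q = 4507, so δQ = 0.198 × 4507 = 891.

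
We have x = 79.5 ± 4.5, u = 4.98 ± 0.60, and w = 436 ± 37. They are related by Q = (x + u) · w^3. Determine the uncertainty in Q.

Let h = x + u = 84.5. δh = √(δx² + δu²) = √(20.2 + 0.360) = 4.54, so δh/h = 0.0537.
Q is then a monomial in h, w:
δQ/Q = √((δh/h)² + (3·δw/w)²) = √(0.00289 + 0.0648) = 0.260
Q = 7e+09, so δQ = 0.260 × 7e+09 = 1.82e+09.

1.82e+09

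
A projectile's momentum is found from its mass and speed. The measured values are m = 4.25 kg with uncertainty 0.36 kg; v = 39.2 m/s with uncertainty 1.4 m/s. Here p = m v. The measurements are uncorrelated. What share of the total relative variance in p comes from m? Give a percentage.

84.9%

(δp/p)² = (1·δm/m)² + (1·δv/v)²
  m term: (1×0.0847)² = 0.00718
  v term: (1×0.0357)² = 0.00128
Total = 0.00845. Share from m = 0.00718/0.00845 = 0.849.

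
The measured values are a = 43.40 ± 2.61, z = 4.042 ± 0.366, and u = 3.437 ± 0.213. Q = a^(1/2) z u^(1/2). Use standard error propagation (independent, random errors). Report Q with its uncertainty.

49.37 ± 4.95

Since Q is a product/quotient, work with relative uncertainties:
  (½·δa/a)² = (0.5×0.0601)² = 0.000904;  (1·δz/z)² = (1×0.0905)² = 0.00820;  (½·δu/u)² = (0.5×0.0620)² = 0.000960
δQ/Q = √(0.0101) = 0.100
Q = 49.37, so δQ = 0.100 × 49.37 = 4.95.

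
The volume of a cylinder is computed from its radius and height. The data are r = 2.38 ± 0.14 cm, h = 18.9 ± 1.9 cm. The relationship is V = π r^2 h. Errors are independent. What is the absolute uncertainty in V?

52.0 cm^3

Since V is a product/quotient, work with relative uncertainties:
  (2·δr/r)² = (2×0.0588)² = 0.0138;  (1·δh/h)² = (1×0.101)² = 0.0101
δV/V = √(0.0239) = 0.155
V = 336 cm^3, so δV = 0.155 × 336 = 52.0 cm^3.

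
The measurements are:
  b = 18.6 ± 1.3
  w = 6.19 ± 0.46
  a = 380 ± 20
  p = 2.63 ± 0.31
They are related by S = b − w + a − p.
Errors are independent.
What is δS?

20.0

S is a linear combination, so absolute uncertainties add in quadrature:
  (δb)² = 1.69;  (δw)² = 0.212;  (δa)² = 400;  (δp)² = 0.0961
δS = √(402) = 20.0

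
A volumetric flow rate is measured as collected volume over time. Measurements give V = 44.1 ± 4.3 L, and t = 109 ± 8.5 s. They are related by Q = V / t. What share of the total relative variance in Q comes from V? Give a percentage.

(δQ/Q)² = (1·δV/V)² + (-1·δt/t)²
  V term: (1×0.0975)² = 0.00951
  t term: (-1×0.0780)² = 0.00608
Total = 0.0156. Share from V = 0.00951/0.0156 = 0.610.

61.0%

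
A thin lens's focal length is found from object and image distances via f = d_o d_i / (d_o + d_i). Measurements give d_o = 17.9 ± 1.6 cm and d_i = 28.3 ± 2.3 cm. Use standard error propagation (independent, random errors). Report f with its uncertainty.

∂f/∂d_o = (d_i/(d_o+d_i))² = 0.375;  ∂f/∂d_i = (d_o/(d_o+d_i))² = 0.150
δf = √((∂f/∂d_o · δd_o)² + (∂f/∂d_i · δd_i)²) = √(0.360 + 0.119) = 0.693 cm
f = 11.0 cm.

11.0 ± 0.693 cm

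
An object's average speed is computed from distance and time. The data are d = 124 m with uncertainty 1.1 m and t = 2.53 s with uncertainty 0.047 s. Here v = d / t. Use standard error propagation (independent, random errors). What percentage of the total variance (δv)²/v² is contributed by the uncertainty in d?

(δv/v)² = (1·δd/d)² + (-1·δt/t)²
  d term: (1×0.00887)² = 7.87e-05
  t term: (-1×0.0186)² = 0.000345
Total = 0.000424. Share from d = 7.87e-05/0.000424 = 0.186.

18.6%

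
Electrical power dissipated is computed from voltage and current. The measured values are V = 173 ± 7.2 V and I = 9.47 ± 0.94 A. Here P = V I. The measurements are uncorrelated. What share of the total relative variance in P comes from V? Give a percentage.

(δP/P)² = (1·δV/V)² + (1·δI/I)²
  V term: (1×0.0416)² = 0.00173
  I term: (1×0.0993)² = 0.00985
Total = 0.0116. Share from V = 0.00173/0.0116 = 0.150.

15.0%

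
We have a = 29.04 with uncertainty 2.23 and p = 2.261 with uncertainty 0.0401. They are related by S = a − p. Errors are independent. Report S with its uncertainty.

26.78 ± 2.23

For a sum/difference, combine absolute errors in quadrature:
  (δa)² = 4.97;  (δp)² = 0.00161
δS = √(4.97) = 2.23
S = 26.78.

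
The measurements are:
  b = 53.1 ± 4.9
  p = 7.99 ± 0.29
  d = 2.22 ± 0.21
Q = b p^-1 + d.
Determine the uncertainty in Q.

Let w = b·p^-1 = 6.65. δw/w = √((1·δb/b)² + (-1·δp/p)²) = √(0.00852 + 0.00132) = 0.0992, so δw = 0.659.
Q = w + d: δQ = √(δw² + δd²) = √(0.434 + 0.0441) = 0.692

0.692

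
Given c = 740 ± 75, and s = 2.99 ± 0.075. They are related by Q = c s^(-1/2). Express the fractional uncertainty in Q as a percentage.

10.2%

Q is a product of powers, so relative uncertainties combine in quadrature:
  (1·δc/c)² = (1×0.101)² = 0.0103;  (−½·δs/s)² = (-0.5×0.0251)² = 0.000157
δQ/Q = √(0.0104) = 0.102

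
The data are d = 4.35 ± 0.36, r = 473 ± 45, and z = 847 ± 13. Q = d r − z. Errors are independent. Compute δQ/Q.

0.215

Let p = d·r = 2060. δp/p = √((1·δd/d)² + (1·δr/r)²) = √(0.00685 + 0.00905) = 0.126, so δp = 259.
Q = p − z: δQ = √(δp² + δz²) = √(67300 + 169) = 260
Q = 1210, so δQ/Q = 260/1210 = 0.215.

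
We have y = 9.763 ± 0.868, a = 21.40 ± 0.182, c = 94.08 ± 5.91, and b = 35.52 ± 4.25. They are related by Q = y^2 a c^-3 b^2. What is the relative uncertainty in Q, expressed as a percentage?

35.3%

Products/powers → add relative errors in quadrature, weighted by exponent:
  (2·δy/y)² = (2×0.0889)² = 0.0316;  (1·δa/a)² = (1×0.00850)² = 7.23e-05;  (-3·δc/c)² = (-3×0.0628)² = 0.0355;  (2·δb/b)² = (2×0.120)² = 0.0573
δQ/Q = √(0.124) = 0.353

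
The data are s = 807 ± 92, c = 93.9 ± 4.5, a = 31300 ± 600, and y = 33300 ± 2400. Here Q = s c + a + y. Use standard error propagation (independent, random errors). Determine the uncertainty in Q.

9690

Let p = s·c = 75800. δp/p = √((1·δs/s)² + (1·δc/c)²) = √(0.0130 + 0.00230) = 0.124, so δp = 9370.
Q = p + a + y: δQ = √(δp² + δa² + δy²) = √(8.78e+07 + 3.6e+05 + 5.76e+06) = 9690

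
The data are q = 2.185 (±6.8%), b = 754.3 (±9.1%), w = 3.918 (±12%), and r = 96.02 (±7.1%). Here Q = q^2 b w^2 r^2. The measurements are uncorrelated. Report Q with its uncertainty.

Products/powers → add relative errors in quadrature, weighted by exponent:
  (2·δq/q)² = (2×0.0680)² = 0.0185;  (1·δb/b)² = (1×0.0910)² = 0.00828;  (2·δw/w)² = (2×0.120)² = 0.0576;  (2·δr/r)² = (2×0.0710)² = 0.0202
δQ/Q = √(0.105) = 0.323
Q = 5.097e+08, so δQ = 0.323 × 5.097e+08 = 1.65e+08.

(5.097 ± 1.65) × 10^8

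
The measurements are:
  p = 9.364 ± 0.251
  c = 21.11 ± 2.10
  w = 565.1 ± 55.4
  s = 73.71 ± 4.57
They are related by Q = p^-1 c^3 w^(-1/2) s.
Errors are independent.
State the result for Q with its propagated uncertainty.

3115 ± 965

Products/powers → add relative errors in quadrature, weighted by exponent:
  (-1·δp/p)² = (-1×0.0268)² = 0.000718;  (3·δc/c)² = (3×0.0995)² = 0.0891;  (−½·δw/w)² = (-0.5×0.0980)² = 0.00240;  (1·δs/s)² = (1×0.0620)² = 0.00384
δQ/Q = √(0.0960) = 0.310
Q = 3115, so δQ = 0.310 × 3115 = 965.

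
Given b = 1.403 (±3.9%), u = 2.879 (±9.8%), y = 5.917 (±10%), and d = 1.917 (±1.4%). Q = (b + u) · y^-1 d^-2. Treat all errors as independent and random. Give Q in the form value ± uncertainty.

Let w = b + u = 4.282. δw = √(δb² + δu²) = √(0.00299 + 0.0796) = 0.287, so δw/w = 0.0671.
Q is then a monomial in w, y, d:
δQ/Q = √((δw/w)² + (-1·δy/y)² + (-2·δd/d)²) = √(0.00450 + 0.0100 + 0.000784) = 0.124
Q = 0.1969, so δQ = 0.124 × 0.1969 = 0.0243.

0.1969 ± 0.0243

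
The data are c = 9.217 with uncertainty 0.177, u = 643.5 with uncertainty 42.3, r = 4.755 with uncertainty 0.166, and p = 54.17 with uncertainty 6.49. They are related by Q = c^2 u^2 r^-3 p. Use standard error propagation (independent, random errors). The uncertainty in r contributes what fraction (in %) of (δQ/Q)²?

(δQ/Q)² = (2·δc/c)² + (2·δu/u)² + (-3·δr/r)² + (1·δp/p)²
  c term: (2×0.0192)² = 0.00148
  u term: (2×0.0657)² = 0.0173
  r term: (-3×0.0349)² = 0.0110
  p term: (1×0.120)² = 0.0144
Total = 0.0441. Share from r = 0.0110/0.0441 = 0.249.

24.9%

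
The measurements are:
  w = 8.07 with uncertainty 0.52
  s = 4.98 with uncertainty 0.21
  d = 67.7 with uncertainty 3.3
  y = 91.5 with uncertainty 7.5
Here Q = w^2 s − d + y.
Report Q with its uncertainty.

Let p = w^2·s = 324. δp/p = √((2·δw/w)² + (1·δs/s)²) = √(0.0166 + 0.00178) = 0.136, so δp = 44.0.
Q = p − d + y: δQ = √(δp² + δd² + δy²) = √(1930 + 10.9 + 56.2) = 44.7
Q = 348.

348 ± 44.7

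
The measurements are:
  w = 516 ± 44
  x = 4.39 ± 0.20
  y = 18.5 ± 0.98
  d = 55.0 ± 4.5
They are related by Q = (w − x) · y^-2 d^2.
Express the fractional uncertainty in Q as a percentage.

21.3%

Let u = w − x = 512. δu = √(δw² + δx²) = √(1940 + 0.0400) = 44.0, so δu/u = 0.0860.
Q is then a monomial in u, y, d:
δQ/Q = √((δu/u)² + (-2·δy/y)² + (2·δd/d)²) = √(0.00740 + 0.0112 + 0.0268) = 0.213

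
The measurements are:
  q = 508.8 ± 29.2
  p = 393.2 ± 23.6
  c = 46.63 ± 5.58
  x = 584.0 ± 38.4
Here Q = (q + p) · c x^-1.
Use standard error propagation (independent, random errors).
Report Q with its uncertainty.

Let u = q + p = 902.0. δu = √(δq² + δp²) = √(853 + 557) = 37.5, so δu/u = 0.0416.
Q is then a monomial in u, c, x:
δQ/Q = √((δu/u)² + (1·δc/c)² + (-1·δx/x)²) = √(0.00173 + 0.0143 + 0.00432) = 0.143
Q = 72.02, so δQ = 0.143 × 72.02 = 10.3.

72.02 ± 10.3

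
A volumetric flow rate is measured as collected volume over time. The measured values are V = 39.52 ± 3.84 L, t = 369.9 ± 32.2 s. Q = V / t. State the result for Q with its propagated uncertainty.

0.1068 ± 0.0139 L/s

Since Q is a product/quotient, work with relative uncertainties:
  (1·δV/V)² = (1×0.0972)² = 0.00944;  (-1·δt/t)² = (-1×0.0871)² = 0.00758
δQ/Q = √(0.0170) = 0.130
Q = 0.1068 L/s, so δQ = 0.130 × 0.1068 = 0.0139 L/s.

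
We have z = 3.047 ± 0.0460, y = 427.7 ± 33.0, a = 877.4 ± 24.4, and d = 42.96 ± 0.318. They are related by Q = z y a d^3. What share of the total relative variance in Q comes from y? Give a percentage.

79.9%

(δQ/Q)² = (1·δz/z)² + (1·δy/y)² + (1·δa/a)² + (3·δd/d)²
  z term: (1×0.0151)² = 0.000228
  y term: (1×0.0772)² = 0.00595
  a term: (1×0.0278)² = 0.000773
  d term: (3×0.00740)² = 0.000493
Total = 0.00745. Share from y = 0.00595/0.00745 = 0.799.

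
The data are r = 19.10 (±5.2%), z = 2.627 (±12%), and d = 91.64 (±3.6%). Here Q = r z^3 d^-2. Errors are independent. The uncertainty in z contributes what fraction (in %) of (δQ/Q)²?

(δQ/Q)² = (1·δr/r)² + (3·δz/z)² + (-2·δd/d)²
  r term: (1×0.0520)² = 0.00270
  z term: (3×0.120)² = 0.130
  d term: (-2×0.0360)² = 0.00518
Total = 0.137. Share from z = 0.130/0.137 = 0.943.

94.3%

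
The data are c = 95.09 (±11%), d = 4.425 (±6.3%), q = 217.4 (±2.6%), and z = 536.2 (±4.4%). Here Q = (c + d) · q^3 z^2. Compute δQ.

Let u = c + d = 99.52. δu = √(δc² + δd²) = √(109 + 0.0777) = 10.5, so δu/u = 0.105.
Q is then a monomial in u, q, z:
δQ/Q = √((δu/u)² + (3·δq/q)² + (2·δz/z)²) = √(0.0111 + 0.00608 + 0.00774) = 0.158
Q = 2.94e+14, so δQ = 0.158 × 2.94e+14 = 4.64e+13.

4.64e+13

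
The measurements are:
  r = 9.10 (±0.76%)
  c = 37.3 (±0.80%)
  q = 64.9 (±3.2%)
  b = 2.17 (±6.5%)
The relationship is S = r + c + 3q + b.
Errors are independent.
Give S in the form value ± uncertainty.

243 ± 6.24

For a sum/difference, combine absolute errors in quadrature:
  (δr)² = 0.00478;  (δc)² = 0.0890;  (3·δq)² = 38.8;  (δb)² = 0.0199
δS = √(38.9) = 6.24
S = 243.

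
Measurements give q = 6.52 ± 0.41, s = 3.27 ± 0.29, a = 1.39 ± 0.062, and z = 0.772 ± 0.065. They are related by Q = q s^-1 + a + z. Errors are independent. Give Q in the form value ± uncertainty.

4.16 ± 0.235

Let p = q·s^-1 = 1.99. δp/p = √((1·δq/q)² + (-1·δs/s)²) = √(0.00395 + 0.00787) = 0.109, so δp = 0.217.
Q = p + a + z: δQ = √(δp² + δa² + δz²) = √(0.0470 + 0.00384 + 0.00423) = 0.235
Q = 4.16.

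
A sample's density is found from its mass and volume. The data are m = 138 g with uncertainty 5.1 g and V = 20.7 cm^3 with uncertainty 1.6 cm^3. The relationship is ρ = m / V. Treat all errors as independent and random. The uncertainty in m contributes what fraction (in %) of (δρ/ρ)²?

18.6%

(δρ/ρ)² = (1·δm/m)² + (-1·δV/V)²
  m term: (1×0.0370)² = 0.00137
  V term: (-1×0.0773)² = 0.00597
Total = 0.00734. Share from m = 0.00137/0.00734 = 0.186.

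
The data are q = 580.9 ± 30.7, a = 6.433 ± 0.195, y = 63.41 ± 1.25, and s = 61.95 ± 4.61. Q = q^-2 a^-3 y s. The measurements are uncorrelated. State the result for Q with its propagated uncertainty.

Q is a product of powers, so relative uncertainties combine in quadrature:
  (-2·δq/q)² = (-2×0.0528)² = 0.0112;  (-3·δa/a)² = (-3×0.0303)² = 0.00827;  (1·δy/y)² = (1×0.0197)² = 0.000389;  (1·δs/s)² = (1×0.0744)² = 0.00554
δQ/Q = √(0.0254) = 0.159
Q = 4.373e-05, so δQ = 0.159 × 4.373e-05 = 6.96e-06.

(4.373 ± 0.696) × 10^-5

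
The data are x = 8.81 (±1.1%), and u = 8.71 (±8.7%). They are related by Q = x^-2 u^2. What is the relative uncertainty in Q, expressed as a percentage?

17.5%

Each factor contributes (exponent × relative error)² to (δQ/Q)²:
  (-2·δx/x)² = (-2×0.0110)² = 0.000484;  (2·δu/u)² = (2×0.0870)² = 0.0303
δQ/Q = √(0.0308) = 0.175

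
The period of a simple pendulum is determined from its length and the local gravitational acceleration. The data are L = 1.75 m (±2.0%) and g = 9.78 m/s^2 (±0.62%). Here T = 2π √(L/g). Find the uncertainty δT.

T is a product of powers, so relative uncertainties combine in quadrature:
  (½·δL/L)² = (0.5×0.0200)² = 0.000100;  (−½·δg/g)² = (-0.5×0.00620)² = 9.61e-06
δT/T = √(0.000110) = 0.0105
T = 2.66 s, so δT = 0.0105 × 2.66 = 0.0278 s.

0.0278 s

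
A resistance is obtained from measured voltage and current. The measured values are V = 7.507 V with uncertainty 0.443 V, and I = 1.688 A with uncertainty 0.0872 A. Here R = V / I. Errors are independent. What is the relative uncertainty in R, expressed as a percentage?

Since R is a product/quotient, work with relative uncertainties:
  (1·δV/V)² = (1×0.0590)² = 0.00348;  (-1·δI/I)² = (-1×0.0517)² = 0.00267
δR/R = √(0.00615) = 0.0784

7.84%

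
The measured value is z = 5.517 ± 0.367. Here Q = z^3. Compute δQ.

Q ∝ z^3, so δQ/Q = |3| · δz/z = 3 × 0.0665 = 0.200.
Q = 167.9, so δQ = 0.200 × 167.9 = 33.5.

33.5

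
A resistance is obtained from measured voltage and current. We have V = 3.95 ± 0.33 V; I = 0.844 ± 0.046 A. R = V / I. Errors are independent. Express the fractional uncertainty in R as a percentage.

Each factor contributes (exponent × relative error)² to (δR/R)²:
  (1·δV/V)² = (1×0.0835)² = 0.00698;  (-1·δI/I)² = (-1×0.0545)² = 0.00297
δR/R = √(0.00995) = 0.0998

9.98%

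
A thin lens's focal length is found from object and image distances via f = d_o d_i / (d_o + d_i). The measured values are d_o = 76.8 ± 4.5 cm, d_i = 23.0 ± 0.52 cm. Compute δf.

0.390 cm

∂f/∂d_o = (d_i/(d_o+d_i))² = 0.0531;  ∂f/∂d_i = (d_o/(d_o+d_i))² = 0.592
δf = √((∂f/∂d_o · δd_o)² + (∂f/∂d_i · δd_i)²) = √(0.0571 + 0.0948) = 0.390 cm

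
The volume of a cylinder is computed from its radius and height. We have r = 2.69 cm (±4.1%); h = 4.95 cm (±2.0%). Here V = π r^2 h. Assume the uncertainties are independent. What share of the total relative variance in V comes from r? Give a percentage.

94.4%

(δV/V)² = (2·δr/r)² + (1·δh/h)²
  r term: (2×0.0410)² = 0.00672
  h term: (1×0.0200)² = 0.000400
Total = 0.00712. Share from r = 0.00672/0.00712 = 0.944.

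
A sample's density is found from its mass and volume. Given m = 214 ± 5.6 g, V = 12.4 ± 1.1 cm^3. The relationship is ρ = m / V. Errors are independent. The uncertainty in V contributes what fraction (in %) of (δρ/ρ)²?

(δρ/ρ)² = (1·δm/m)² + (-1·δV/V)²
  m term: (1×0.0262)² = 0.000685
  V term: (-1×0.0887)² = 0.00787
Total = 0.00855. Share from V = 0.00787/0.00855 = 0.920.

92.0%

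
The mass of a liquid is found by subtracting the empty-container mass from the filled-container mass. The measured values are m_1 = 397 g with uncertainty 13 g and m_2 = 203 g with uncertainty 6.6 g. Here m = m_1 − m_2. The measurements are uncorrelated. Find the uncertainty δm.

Each term contributes (cᵢ δxᵢ)² to (δm)²:
  (δm_1)² = 169;  (δm_2)² = 43.6
δm = √(213) = 14.6 g

14.6 g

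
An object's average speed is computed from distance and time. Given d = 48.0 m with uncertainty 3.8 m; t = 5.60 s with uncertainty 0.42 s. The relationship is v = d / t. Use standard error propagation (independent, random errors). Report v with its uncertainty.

8.57 ± 0.935 m/s

v is a product of powers, so relative uncertainties combine in quadrature:
  (1·δd/d)² = (1×0.0792)² = 0.00627;  (-1·δt/t)² = (-1×0.0750)² = 0.00562
δv/v = √(0.0119) = 0.109
v = 8.57 m/s, so δv = 0.109 × 8.57 = 0.935 m/s.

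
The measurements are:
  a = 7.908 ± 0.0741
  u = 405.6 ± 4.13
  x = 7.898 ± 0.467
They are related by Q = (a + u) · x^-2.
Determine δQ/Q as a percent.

11.9%

Let w = a + u = 413.5. δw = √(δa² + δu²) = √(0.00549 + 17.1) = 4.13, so δw/w = 0.00999.
Q is then a monomial in w, x:
δQ/Q = √((δw/w)² + (-2·δx/x)²) = √(9.98e-05 + 0.0140) = 0.119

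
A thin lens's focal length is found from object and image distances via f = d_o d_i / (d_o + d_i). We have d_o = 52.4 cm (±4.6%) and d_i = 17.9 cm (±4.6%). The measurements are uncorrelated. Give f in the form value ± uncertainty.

∂f/∂d_o = (d_i/(d_o+d_i))² = 0.0648;  ∂f/∂d_i = (d_o/(d_o+d_i))² = 0.556
δf = √((∂f/∂d_o · δd_o)² + (∂f/∂d_i · δd_i)²) = √(0.0244 + 0.209) = 0.483 cm
f = 13.3 cm.

13.3 ± 0.483 cm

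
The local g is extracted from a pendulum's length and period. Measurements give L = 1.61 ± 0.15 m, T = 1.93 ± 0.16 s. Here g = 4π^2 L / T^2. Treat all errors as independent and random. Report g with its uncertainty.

Each factor contributes (exponent × relative error)² to (δg/g)²:
  (1·δL/L)² = (1×0.0932)² = 0.00868;  (-2·δT/T)² = (-2×0.0829)² = 0.0275
δg/g = √(0.0362) = 0.190
g = 17.1 m/s^2, so δg = 0.190 × 17.1 = 3.25 m/s^2.

17.1 ± 3.25 m/s^2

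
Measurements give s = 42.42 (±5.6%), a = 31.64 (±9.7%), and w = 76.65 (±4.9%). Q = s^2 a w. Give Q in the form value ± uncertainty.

Q is a product of powers, so relative uncertainties combine in quadrature:
  (2·δs/s)² = (2×0.0560)² = 0.0125;  (1·δa/a)² = (1×0.0970)² = 0.00941;  (1·δw/w)² = (1×0.0490)² = 0.00240
δQ/Q = √(0.0244) = 0.156
Q = 4.364e+06, so δQ = 0.156 × 4.364e+06 = 6.81e+05.

(4.364 ± 0.681) × 10^6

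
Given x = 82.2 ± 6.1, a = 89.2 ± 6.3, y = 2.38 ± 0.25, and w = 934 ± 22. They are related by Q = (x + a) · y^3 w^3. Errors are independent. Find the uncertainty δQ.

Let u = x + a = 171. δu = √(δx² + δa²) = √(37.2 + 39.7) = 8.77, so δu/u = 0.0512.
Q is then a monomial in u, y, w:
δQ/Q = √((δu/u)² + (3·δy/y)² + (3·δw/w)²) = √(0.00262 + 0.0993 + 0.00499) = 0.327
Q = 1.88e+12, so δQ = 0.327 × 1.88e+12 = 6.16e+11.

6.16e+11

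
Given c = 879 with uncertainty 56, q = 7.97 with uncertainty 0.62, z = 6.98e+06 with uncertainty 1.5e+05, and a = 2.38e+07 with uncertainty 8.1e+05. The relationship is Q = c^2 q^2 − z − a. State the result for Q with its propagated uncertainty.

Let p = c^2·q^2 = 4.91e+07. δp/p = √((2·δc/c)² + (2·δq/q)²) = √(0.0162 + 0.0242) = 0.201, so δp = 9.87e+06.
Q = p − z − a: δQ = √(δp² + δz² + δa²) = √(9.74e+13 + 2.25e+10 + 6.56e+11) = 9.9e+06
Q = 1.83e+07.

(1.83 ± 0.990) × 10^7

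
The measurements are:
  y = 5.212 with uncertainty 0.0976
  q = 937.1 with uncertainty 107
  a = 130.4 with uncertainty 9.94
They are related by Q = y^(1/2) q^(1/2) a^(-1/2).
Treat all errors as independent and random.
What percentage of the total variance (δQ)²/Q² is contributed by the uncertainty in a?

30.3%

(δQ/Q)² = (½·δy/y)² + (½·δq/q)² + (−½·δa/a)²
  y term: (0.5×0.0187)² = 8.77e-05
  q term: (0.5×0.114)² = 0.00326
  a term: (-0.5×0.0762)² = 0.00145
Total = 0.00480. Share from a = 0.00145/0.00480 = 0.303.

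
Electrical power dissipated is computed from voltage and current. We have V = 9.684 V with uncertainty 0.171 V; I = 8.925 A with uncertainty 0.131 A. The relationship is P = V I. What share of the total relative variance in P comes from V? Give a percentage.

59.1%

(δP/P)² = (1·δV/V)² + (1·δI/I)²
  V term: (1×0.0177)² = 0.000312
  I term: (1×0.0147)² = 0.000215
Total = 0.000527. Share from V = 0.000312/0.000527 = 0.591.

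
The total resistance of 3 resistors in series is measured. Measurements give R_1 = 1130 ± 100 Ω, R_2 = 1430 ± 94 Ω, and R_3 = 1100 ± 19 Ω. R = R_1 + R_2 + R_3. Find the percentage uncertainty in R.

3.79%

Absolute uncertainties add in quadrature for a linear combination:
  (δR_1)² = 10000;  (δR_2)² = 8840;  (δR_3)² = 361
δR = √(19200) = 139 Ω
R = 3660 Ω, so δR/R = 139/3660 = 0.0379.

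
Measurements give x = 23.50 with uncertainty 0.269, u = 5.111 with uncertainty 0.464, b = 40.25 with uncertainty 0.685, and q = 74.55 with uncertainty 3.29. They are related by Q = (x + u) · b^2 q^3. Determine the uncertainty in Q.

2.65e+09

Let w = x + u = 28.61. δw = √(δx² + δu²) = √(0.0724 + 0.215) = 0.536, so δw/w = 0.0187.
Q is then a monomial in w, b, q:
δQ/Q = √((δw/w)² + (2·δb/b)² + (3·δq/q)²) = √(0.000351 + 0.00116 + 0.0175) = 0.138
Q = 1.92e+10, so δQ = 0.138 × 1.92e+10 = 2.65e+09.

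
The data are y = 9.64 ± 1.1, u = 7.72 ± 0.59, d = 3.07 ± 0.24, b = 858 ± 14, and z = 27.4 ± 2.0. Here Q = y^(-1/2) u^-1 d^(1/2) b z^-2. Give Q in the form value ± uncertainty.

0.0835 ± 0.0150

Products/powers → add relative errors in quadrature, weighted by exponent:
  (−½·δy/y)² = (-0.5×0.114)² = 0.00326;  (-1·δu/u)² = (-1×0.0764)² = 0.00584;  (½·δd/d)² = (0.5×0.0782)² = 0.00153;  (1·δb/b)² = (1×0.0163)² = 0.000266;  (-2·δz/z)² = (-2×0.0730)² = 0.0213
δQ/Q = √(0.0322) = 0.179
Q = 0.0835, so δQ = 0.179 × 0.0835 = 0.0150.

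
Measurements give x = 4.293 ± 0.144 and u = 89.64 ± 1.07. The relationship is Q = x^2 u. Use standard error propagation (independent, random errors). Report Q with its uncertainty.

Since Q is a product/quotient, work with relative uncertainties:
  (2·δx/x)² = (2×0.0335)² = 0.00450;  (1·δu/u)² = (1×0.0119)² = 0.000142
δQ/Q = √(0.00464) = 0.0681
Q = 1652, so δQ = 0.0681 × 1652 = 113.

1652 ± 113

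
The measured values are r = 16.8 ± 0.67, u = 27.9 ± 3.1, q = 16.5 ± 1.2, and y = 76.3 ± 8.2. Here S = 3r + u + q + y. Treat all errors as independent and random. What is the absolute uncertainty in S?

Sums and differences: (δS)² = Σ (cᵢ δxᵢ)².
  (3·δr)² = 4.04;  (δu)² = 9.61;  (δq)² = 1.44;  (δy)² = 67.2
δS = √(82.3) = 9.07

9.07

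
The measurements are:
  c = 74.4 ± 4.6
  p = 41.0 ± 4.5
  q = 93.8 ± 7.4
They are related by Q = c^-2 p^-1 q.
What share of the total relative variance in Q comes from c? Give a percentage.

(δQ/Q)² = (-2·δc/c)² + (-1·δp/p)² + (1·δq/q)²
  c term: (-2×0.0618)² = 0.0153
  p term: (-1×0.110)² = 0.0120
  q term: (1×0.0789)² = 0.00622
Total = 0.0336. Share from c = 0.0153/0.0336 = 0.456.

45.6%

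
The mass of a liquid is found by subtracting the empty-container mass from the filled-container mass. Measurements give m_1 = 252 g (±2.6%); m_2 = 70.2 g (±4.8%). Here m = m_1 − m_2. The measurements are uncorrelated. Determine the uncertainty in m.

7.37 g

Each term contributes (cᵢ δxᵢ)² to (δm)²:
  (δm_1)² = 42.9;  (δm_2)² = 11.4
δm = √(54.3) = 7.37 g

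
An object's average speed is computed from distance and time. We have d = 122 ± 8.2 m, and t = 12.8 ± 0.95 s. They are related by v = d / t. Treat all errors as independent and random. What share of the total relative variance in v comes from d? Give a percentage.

(δv/v)² = (1·δd/d)² + (-1·δt/t)²
  d term: (1×0.0672)² = 0.00452
  t term: (-1×0.0742)² = 0.00551
Total = 0.0100. Share from d = 0.00452/0.0100 = 0.451.

45.1%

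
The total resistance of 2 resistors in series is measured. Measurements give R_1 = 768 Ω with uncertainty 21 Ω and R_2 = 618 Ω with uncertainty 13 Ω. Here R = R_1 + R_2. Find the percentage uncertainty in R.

1.78%

For a sum/difference, combine absolute errors in quadrature:
  (δR_1)² = 441;  (δR_2)² = 169
δR = √(610) = 24.7 Ω
R = 1390 Ω, so δR/R = 24.7/1390 = 0.0178.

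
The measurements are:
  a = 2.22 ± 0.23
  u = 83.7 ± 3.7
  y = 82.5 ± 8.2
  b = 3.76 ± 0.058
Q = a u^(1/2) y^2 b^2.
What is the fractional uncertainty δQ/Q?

0.227

Since Q is a product/quotient, work with relative uncertainties:
  (1·δa/a)² = (1×0.104)² = 0.0107;  (½·δu/u)² = (0.5×0.0442)² = 0.000489;  (2·δy/y)² = (2×0.0994)² = 0.0395;  (2·δb/b)² = (2×0.0154)² = 0.000952
δQ/Q = √(0.0517) = 0.227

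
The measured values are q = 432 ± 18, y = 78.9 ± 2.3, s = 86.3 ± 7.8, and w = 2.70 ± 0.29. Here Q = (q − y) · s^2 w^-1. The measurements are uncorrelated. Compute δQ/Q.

0.216

Let u = q − y = 353. δu = √(δq² + δy²) = √(324 + 5.29) = 18.1, so δu/u = 0.0514.
Q is then a monomial in u, s, w:
δQ/Q = √((δu/u)² + (2·δs/s)² + (-1·δw/w)²) = √(0.00264 + 0.0327 + 0.0115) = 0.216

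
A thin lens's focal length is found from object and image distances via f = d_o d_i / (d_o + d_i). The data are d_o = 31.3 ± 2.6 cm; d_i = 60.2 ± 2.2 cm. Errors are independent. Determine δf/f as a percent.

5.61%

∂f/∂d_o = (d_i/(d_o+d_i))² = 0.433;  ∂f/∂d_i = (d_o/(d_o+d_i))² = 0.117
δf = √((∂f/∂d_o · δd_o)² + (∂f/∂d_i · δd_i)²) = √(1.27 + 0.0663) = 1.15 cm
f = 20.6 cm, so δf/f = 1.15/20.6 = 0.0561.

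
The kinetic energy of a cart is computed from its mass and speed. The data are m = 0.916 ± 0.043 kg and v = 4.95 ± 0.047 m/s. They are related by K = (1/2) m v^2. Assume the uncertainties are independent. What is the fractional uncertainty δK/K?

0.0506

For a monomial K ∝ m, v^2, fractional errors add in quadrature:
  (1·δm/m)² = (1×0.0469)² = 0.00220;  (2·δv/v)² = (2×0.00949)² = 0.000361
δK/K = √(0.00256) = 0.0506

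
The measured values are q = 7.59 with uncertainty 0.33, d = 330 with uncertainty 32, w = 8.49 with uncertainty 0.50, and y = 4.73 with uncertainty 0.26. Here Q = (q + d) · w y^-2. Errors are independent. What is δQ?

20.1

Let u = q + d = 338. δu = √(δq² + δd²) = √(0.109 + 1020) = 32.0, so δu/u = 0.0948.
Q is then a monomial in u, w, y:
δQ/Q = √((δu/u)² + (1·δw/w)² + (-2·δy/y)²) = √(0.00899 + 0.00347 + 0.0121) = 0.157
Q = 128, so δQ = 0.157 × 128 = 20.1.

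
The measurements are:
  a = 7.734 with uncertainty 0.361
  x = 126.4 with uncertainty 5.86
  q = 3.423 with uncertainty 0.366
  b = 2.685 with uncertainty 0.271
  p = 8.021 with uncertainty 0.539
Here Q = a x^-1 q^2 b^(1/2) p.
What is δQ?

Q is a product of powers, so relative uncertainties combine in quadrature:
  (1·δa/a)² = (1×0.0467)² = 0.00218;  (-1·δx/x)² = (-1×0.0464)² = 0.00215;  (2·δq/q)² = (2×0.107)² = 0.0457;  (½·δb/b)² = (0.5×0.101)² = 0.00255;  (1·δp/p)² = (1×0.0672)² = 0.00452
δQ/Q = √(0.0571) = 0.239
Q = 9.423, so δQ = 0.239 × 9.423 = 2.25.

2.25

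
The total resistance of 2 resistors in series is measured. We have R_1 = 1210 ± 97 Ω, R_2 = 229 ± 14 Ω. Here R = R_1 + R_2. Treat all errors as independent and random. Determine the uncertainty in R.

Absolute uncertainties add in quadrature for a linear combination:
  (δR_1)² = 9410;  (δR_2)² = 196
δR = √(9600) = 98.0 Ω

98.0 Ω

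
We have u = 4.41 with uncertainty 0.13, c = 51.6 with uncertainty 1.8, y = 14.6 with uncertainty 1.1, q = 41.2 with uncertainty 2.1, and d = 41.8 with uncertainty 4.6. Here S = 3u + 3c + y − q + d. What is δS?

Absolute uncertainties add in quadrature for a linear combination:
  (3·δu)² = 0.152;  (3·δc)² = 29.2;  (δy)² = 1.21;  (δq)² = 4.41;  (δd)² = 21.2
δS = √(56.1) = 7.49

7.49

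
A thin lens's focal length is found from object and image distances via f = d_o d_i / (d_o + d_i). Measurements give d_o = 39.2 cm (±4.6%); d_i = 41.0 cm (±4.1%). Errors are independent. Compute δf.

∂f/∂d_o = (d_i/(d_o+d_i))² = 0.261;  ∂f/∂d_i = (d_o/(d_o+d_i))² = 0.239
δf = √((∂f/∂d_o · δd_o)² + (∂f/∂d_i · δd_i)²) = √(0.222 + 0.161) = 0.619 cm

0.619 cm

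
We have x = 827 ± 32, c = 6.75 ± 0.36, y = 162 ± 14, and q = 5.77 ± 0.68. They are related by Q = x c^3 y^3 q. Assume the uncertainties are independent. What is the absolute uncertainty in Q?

Each factor contributes (exponent × relative error)² to (δQ/Q)²:
  (1·δx/x)² = (1×0.0387)² = 0.00150;  (3·δc/c)² = (3×0.0533)² = 0.0256;  (3·δy/y)² = (3×0.0864)² = 0.0672;  (1·δq/q)² = (1×0.118)² = 0.0139
δQ/Q = √(0.108) = 0.329
Q = 6.24e+12, so δQ = 0.329 × 6.24e+12 = 2.05e+12.

2.05e+12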